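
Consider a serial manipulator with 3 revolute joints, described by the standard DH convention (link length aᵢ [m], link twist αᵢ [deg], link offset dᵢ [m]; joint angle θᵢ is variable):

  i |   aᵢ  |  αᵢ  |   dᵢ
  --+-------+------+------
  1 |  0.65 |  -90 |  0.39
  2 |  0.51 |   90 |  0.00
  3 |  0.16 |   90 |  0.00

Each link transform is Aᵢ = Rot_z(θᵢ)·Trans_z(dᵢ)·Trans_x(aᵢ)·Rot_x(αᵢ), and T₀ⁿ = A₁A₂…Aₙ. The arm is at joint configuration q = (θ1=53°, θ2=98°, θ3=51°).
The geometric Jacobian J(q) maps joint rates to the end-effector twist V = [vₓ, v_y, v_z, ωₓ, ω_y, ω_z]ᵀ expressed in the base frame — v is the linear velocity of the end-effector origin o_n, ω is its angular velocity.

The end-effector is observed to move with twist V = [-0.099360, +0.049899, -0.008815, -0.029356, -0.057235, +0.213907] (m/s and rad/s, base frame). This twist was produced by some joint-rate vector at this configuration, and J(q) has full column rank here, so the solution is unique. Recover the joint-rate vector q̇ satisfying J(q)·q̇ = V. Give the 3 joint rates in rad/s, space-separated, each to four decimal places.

0.2050 -0.0110 -0.0640

o_n = [0.2407, 0.5261, -0.2147]
J₁: ẑ×o_n = [-0.5261, 0.2407, 0.0000], ω = ẑ
J2: z=[-0.7986, 0.6018, 0.0000] o=[0.3912, 0.5191, 0.3900] → [-0.3639, -0.4830, 0.0850, -0.7986, 0.6018, 0.0000]
J3: z=[0.5960, 0.7909, -0.1392] o=[0.3485, 0.4624, -0.1150] → [-0.0700, 0.0744, 0.1231, 0.5960, 0.7909, -0.1392]
q̇ = J⁺·V = [0.2050, -0.0110, -0.0640]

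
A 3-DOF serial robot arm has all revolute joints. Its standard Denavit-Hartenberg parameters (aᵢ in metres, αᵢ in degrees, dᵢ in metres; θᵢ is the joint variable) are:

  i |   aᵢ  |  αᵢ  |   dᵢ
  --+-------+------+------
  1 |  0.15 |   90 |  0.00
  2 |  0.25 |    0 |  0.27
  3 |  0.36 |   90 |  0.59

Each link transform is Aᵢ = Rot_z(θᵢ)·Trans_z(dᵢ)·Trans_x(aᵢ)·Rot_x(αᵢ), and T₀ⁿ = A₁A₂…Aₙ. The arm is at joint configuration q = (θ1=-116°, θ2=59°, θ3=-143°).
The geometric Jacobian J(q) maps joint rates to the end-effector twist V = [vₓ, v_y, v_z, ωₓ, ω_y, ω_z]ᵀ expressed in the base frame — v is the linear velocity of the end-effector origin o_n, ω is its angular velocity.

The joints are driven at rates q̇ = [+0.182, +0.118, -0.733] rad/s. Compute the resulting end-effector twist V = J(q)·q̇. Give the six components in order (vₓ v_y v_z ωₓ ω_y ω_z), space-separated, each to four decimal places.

o_n = [-0.9117, 0.0926, -0.1437]
J₁: ẑ×o_n = [-0.0926, -0.9117, 0.0000], ω = ẑ
J2: z=[-0.8988, 0.4384, 0.0000] o=[-0.0658, -0.1348, 0.0000] → [-0.0630, -0.1292, 0.1664, -0.8988, 0.4384, 0.0000]
J3: z=[-0.8988, 0.4384, 0.0000] o=[-0.3649, -0.1322, 0.2143] → [-0.1569, -0.3218, 0.0376, -0.8988, 0.4384, 0.0000]
V = J·q̇ = [0.0907, 0.0547, -0.0079, 0.5528, -0.2696, 0.1820]

0.0907 0.0547 -0.0079 0.5528 -0.2696 0.1820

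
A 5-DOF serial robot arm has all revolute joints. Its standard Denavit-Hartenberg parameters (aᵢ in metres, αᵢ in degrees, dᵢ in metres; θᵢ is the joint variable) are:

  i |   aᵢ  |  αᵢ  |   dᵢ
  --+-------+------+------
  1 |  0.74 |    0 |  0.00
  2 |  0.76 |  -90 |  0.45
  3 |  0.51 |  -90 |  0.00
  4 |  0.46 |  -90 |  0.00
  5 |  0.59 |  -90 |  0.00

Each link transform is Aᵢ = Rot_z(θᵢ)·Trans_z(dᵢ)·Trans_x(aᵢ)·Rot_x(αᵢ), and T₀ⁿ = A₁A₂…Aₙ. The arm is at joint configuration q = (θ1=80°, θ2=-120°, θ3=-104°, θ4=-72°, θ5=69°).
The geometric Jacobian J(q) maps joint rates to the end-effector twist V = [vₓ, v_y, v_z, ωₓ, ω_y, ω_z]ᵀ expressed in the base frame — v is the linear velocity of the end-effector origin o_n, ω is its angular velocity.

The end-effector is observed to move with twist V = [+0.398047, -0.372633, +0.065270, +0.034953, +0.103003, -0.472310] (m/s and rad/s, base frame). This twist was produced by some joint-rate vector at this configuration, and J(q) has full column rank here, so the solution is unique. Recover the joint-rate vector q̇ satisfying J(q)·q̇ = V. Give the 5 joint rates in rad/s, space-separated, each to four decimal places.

-0.1730 -0.4120 0.1400 -0.0110 0.1250

o_n = [0.5788, 1.1845, 1.0129]
J₁: ẑ×o_n = [-1.1845, 0.5788, 0.0000], ω = ẑ
J2: z=[0.0000, 0.0000, 1.0000] o=[0.1285, 0.7288, 0.0000] → [-0.4558, 0.4503, 0.0000, 0.0000, 0.0000, 1.0000]
J3: z=[0.6428, 0.7660, 0.0000] o=[0.7107, 0.2402, 0.4500] → [0.4312, -0.3618, 0.7080, 0.6428, 0.7660, 0.0000]
J4: z=[0.7433, -0.6237, 0.2419] o=[0.6162, 0.3195, 0.9449] → [-0.2517, -0.0596, 0.6196, 0.7433, -0.6237, 0.2419]
J5: z=[-0.3749, -0.0888, 0.9228] o=[0.8710, 0.6768, 1.0828] → [-0.4623, -0.2959, -0.2163, -0.3749, -0.0888, 0.9228]
q̇ = J⁺·V = [-0.1730, -0.4120, 0.1400, -0.0110, 0.1250]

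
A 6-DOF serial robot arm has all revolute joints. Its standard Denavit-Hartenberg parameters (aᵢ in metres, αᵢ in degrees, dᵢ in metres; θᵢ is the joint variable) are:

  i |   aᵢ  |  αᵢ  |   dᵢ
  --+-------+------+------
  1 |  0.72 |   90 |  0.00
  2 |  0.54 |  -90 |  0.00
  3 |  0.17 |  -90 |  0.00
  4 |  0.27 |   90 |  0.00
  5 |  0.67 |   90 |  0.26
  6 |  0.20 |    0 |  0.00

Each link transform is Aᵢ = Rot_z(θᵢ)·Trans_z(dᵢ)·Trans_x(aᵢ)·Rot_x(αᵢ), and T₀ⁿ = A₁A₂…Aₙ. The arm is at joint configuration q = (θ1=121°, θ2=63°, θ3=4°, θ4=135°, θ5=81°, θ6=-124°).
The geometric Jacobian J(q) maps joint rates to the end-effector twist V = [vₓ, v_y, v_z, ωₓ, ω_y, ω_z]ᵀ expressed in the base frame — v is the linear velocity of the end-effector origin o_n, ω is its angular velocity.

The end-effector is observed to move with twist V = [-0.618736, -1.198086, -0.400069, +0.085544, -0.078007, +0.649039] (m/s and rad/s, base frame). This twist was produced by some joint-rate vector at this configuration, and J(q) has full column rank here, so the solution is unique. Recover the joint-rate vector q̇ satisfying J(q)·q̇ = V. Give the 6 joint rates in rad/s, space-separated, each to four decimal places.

0.8180 -0.3420 0.9940 -0.2260 0.5270 0.8580

o_n = [-1.1013, 0.7673, 0.2877]
J₁: ẑ×o_n = [-0.7673, -1.1013, 0.0000], ω = ẑ
J2: z=[0.8572, 0.5150, 0.0000] o=[-0.3708, 0.6172, 0.0000] → [0.1482, -0.2466, 0.5049, 0.8572, 0.5150, 0.0000]
J3: z=[0.4589, -0.7637, 0.4540] o=[-0.4971, 0.8273, 0.4811] → [0.1750, -0.1855, -0.4890, 0.4589, -0.7637, 0.4540]
J4: z=[-0.8388, -0.5409, -0.0622] o=[-0.5469, 0.8872, 0.6322] → [0.1789, -0.2546, -0.1993, -0.8388, -0.5409, -0.0622]
J5: z=[-0.5317, 0.7891, 0.3075] o=[-0.5786, 0.9657, 0.3759] → [-0.0086, -0.2076, 0.5180, -0.5317, 0.7891, 0.3075]
J6: z=[0.0154, 0.3720, -0.9281] o=[-1.2842, 0.8435, 0.3152] → [-0.0809, -0.1693, -0.0692, 0.0154, 0.3720, -0.9281]
q̇ = J⁺·V = [0.8180, -0.3420, 0.9940, -0.2260, 0.5270, 0.8580]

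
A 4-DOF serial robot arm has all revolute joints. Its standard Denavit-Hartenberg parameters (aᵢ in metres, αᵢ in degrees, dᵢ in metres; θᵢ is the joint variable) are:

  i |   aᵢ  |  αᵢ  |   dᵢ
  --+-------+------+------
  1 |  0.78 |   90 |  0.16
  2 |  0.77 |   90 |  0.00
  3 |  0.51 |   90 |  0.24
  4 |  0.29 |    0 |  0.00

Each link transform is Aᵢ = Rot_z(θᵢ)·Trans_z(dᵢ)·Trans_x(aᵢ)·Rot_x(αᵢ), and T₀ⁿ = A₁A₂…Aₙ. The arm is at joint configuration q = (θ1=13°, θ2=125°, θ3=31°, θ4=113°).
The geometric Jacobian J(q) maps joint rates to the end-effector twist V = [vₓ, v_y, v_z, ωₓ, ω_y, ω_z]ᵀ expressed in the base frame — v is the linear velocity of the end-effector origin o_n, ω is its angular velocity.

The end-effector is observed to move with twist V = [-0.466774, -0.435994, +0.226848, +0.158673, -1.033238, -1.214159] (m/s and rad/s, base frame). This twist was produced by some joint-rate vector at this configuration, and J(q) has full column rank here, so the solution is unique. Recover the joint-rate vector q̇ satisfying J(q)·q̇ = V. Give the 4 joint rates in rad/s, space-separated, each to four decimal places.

-0.6070 0.2890 -0.4120 -0.8790

o_n = [0.5902, -0.0734, 1.3601]
J₁: ẑ×o_n = [0.0734, 0.5902, -0.0000], ω = ẑ
J2: z=[0.2250, -0.9744, 0.0000] o=[0.7600, 0.1755, 0.1600] → [-1.1693, -0.2700, -0.2214, 0.2250, -0.9744, 0.0000]
J3: z=[0.7982, 0.1843, 0.5736] o=[0.3297, 0.0761, 0.7907] → [0.1907, -0.3050, -0.1674, 0.7982, 0.1843, 0.5736]
J4: z=[-0.4807, 0.7687, 0.4219] o=[0.3360, -0.1920, 1.2865] → [0.0065, 0.1426, -0.2524, -0.4807, 0.7687, 0.4219]
q̇ = J⁺·V = [-0.6070, 0.2890, -0.4120, -0.8790]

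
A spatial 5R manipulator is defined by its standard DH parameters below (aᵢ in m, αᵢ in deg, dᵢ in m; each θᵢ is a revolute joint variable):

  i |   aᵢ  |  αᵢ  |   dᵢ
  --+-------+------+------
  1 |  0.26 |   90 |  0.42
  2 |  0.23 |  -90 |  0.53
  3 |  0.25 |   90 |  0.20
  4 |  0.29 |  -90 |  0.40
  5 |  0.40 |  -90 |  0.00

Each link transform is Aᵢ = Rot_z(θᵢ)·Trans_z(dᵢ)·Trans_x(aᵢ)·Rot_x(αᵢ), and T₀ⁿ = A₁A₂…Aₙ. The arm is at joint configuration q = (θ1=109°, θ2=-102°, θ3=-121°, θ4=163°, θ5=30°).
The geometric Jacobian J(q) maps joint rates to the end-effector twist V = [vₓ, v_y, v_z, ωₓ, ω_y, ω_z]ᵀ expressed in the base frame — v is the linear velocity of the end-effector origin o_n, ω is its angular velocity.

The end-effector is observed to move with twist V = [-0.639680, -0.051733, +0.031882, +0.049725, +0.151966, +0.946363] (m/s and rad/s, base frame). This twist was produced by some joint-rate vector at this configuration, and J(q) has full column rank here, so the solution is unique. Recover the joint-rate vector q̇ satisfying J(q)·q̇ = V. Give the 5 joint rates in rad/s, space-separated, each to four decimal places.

o_n = [-0.0780, 0.5940, 0.1018]
J₁: ẑ×o_n = [-0.5940, -0.0780, 0.0000], ω = ẑ
J2: z=[0.9455, 0.3256, 0.0000] o=[-0.0846, 0.2458, 0.4200] → [-0.1036, 0.3009, 0.3271, 0.9455, 0.3256, 0.0000]
J3: z=[-0.3185, 0.9249, -0.2079] o=[0.4320, 0.3732, 0.1950] → [-0.0403, 0.0764, 0.4014, -0.3185, 0.9249, -0.2079]
J4: z=[-0.5450, 0.0008, 0.8384] o=[0.5623, 0.6532, 0.2794] → [0.0495, -0.6336, 0.0328, -0.5450, 0.0008, 0.8384]
J5: z=[0.0778, -0.9956, 0.0515] o=[0.1022, 0.6265, 0.4574] → [0.3558, 0.0184, -0.1819, 0.0778, -0.9956, 0.0515]
q̇ = J⁺·V = [0.9710, 0.0420, -0.0270, -0.0260, -0.1640]

0.9710 0.0420 -0.0270 -0.0260 -0.1640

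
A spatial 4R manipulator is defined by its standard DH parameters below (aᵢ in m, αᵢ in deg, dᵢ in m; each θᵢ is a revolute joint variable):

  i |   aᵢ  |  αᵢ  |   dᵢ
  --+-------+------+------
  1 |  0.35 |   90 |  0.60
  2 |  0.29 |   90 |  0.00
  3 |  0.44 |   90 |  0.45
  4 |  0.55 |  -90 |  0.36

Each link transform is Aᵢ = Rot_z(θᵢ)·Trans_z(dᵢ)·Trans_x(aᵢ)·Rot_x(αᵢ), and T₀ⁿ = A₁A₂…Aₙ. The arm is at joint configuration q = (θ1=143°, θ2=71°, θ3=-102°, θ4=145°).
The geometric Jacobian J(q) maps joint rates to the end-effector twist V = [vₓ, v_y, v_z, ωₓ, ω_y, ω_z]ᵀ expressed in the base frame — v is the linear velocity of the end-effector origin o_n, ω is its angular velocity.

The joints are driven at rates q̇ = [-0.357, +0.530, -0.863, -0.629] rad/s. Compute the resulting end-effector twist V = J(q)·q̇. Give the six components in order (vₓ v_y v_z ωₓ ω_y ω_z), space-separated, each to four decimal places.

o_n = [-0.7907, 0.7025, 0.2941]
J₁: ẑ×o_n = [-0.7025, -0.7907, 0.0000], ω = ẑ
J2: z=[0.6018, 0.7986, 0.0000] o=[-0.2795, 0.2106, 0.6000] → [-0.2443, 0.1841, 0.7042, 0.6018, 0.7986, 0.0000]
J3: z=[-0.7551, 0.5690, -0.3256] o=[-0.3549, 0.2675, 0.8742] → [-0.1885, -0.2962, -0.0805, -0.7551, 0.5690, -0.3256]
J4: z=[0.3795, -0.0256, -0.9249] o=[-0.9300, 0.1619, 0.6412] → [0.5089, 0.0029, 0.2087, 0.3795, -0.0256, -0.9249]
V = J·q̇ = [-0.0361, 0.6336, 0.3115, 0.7320, -0.0517, 0.5057]

-0.0361 0.6336 0.3115 0.7320 -0.0517 0.5057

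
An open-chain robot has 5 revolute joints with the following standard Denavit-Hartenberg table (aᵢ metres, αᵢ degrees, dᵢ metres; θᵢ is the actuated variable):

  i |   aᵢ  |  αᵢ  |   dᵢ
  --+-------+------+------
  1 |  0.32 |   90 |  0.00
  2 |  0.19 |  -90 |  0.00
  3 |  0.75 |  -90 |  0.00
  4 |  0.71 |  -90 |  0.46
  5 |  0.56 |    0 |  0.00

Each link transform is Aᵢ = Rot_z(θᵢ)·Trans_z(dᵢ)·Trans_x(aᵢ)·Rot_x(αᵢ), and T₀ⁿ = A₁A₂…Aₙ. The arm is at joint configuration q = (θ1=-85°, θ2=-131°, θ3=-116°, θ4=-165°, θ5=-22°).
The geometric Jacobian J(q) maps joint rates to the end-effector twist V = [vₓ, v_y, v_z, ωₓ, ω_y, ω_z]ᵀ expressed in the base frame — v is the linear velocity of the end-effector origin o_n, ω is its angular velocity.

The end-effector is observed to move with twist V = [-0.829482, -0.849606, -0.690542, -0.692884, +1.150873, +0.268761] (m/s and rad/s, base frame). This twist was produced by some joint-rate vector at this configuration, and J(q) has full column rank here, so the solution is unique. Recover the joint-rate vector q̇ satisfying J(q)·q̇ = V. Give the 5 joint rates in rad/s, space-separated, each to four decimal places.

o_n = [0.0917, 0.0936, -0.9511]
J₁: ẑ×o_n = [-0.0936, 0.0917, 0.0000], ω = ẑ
J2: z=[-0.9962, -0.0872, 0.0000] o=[0.0279, -0.3188, 0.0000] → [0.0829, -0.9475, -0.4053, -0.9962, -0.0872, 0.0000]
J3: z=[0.0658, -0.7518, -0.6561] o=[0.0170, -0.1946, -0.1434] → [0.7964, 0.0042, 0.0751, 0.0658, -0.7518, -0.6561]
J4: z=[-0.4881, 0.5492, -0.6783] o=[-0.6357, -0.4682, 0.1047] → [-0.1988, -1.0088, -0.6737, -0.4881, 0.5492, -0.6783]
J5: z=[-0.1617, -0.8206, -0.5481] o=[-0.2513, -0.1035, -0.5547] → [0.4334, -0.2521, 0.2495, -0.1617, -0.8206, -0.5481]
q̇ = J⁺·V = [-0.1320, 0.4800, -0.7420, 0.4880, -0.4470]

-0.1320 0.4800 -0.7420 0.4880 -0.4470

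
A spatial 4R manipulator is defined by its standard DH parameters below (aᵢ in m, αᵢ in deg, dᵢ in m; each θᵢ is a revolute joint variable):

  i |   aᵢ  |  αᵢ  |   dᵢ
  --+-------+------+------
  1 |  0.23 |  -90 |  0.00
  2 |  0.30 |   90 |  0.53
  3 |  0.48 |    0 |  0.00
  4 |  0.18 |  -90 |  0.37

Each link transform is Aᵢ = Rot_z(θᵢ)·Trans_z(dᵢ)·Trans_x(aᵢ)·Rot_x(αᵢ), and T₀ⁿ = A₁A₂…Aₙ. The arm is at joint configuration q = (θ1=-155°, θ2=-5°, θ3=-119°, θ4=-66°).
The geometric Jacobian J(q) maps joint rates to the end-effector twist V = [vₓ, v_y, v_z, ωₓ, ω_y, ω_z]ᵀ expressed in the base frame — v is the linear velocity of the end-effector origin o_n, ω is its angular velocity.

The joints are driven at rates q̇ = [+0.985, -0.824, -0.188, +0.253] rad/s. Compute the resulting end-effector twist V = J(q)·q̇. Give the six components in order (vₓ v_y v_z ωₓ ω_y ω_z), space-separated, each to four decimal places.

0.5019 0.1050 -0.1255 -0.3431 0.7492 1.0498

o_n = [-0.0249, -0.1505, 0.3588]
J₁: ẑ×o_n = [0.1505, -0.0249, 0.0000], ω = ẑ
J2: z=[0.4226, -0.9063, 0.0000] o=[-0.2085, -0.0972, 0.0000] → [-0.3252, -0.1516, 0.1438, 0.4226, -0.9063, 0.0000]
J3: z=[0.0790, 0.0368, 0.9962] o=[-0.2553, -0.7038, 0.0261] → [-0.5390, 0.2033, 0.0352, 0.0790, 0.0368, 0.9962]
J4: z=[0.0790, 0.0368, 0.9962] o=[-0.2226, -0.2254, 0.0059] → [-0.0616, 0.1691, -0.0014, 0.0790, 0.0368, 0.9962]
V = J·q̇ = [0.5019, 0.1050, -0.1255, -0.3431, 0.7492, 1.0498]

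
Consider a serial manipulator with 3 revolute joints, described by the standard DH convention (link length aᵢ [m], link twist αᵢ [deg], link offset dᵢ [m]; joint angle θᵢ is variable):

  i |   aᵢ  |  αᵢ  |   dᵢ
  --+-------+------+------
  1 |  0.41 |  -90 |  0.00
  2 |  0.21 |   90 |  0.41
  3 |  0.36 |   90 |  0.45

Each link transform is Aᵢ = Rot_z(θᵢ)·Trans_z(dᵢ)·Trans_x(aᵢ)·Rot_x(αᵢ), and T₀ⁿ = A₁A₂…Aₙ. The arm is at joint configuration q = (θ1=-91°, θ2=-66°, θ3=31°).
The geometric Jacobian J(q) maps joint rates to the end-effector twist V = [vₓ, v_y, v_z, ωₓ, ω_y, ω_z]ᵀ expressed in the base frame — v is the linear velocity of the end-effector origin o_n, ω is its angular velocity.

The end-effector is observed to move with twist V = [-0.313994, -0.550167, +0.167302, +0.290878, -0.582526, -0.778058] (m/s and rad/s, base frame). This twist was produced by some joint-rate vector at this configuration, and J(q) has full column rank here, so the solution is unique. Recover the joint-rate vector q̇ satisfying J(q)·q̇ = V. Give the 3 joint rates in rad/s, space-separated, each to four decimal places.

-0.5210 0.3010 -0.6320

o_n = [0.5917, -0.2202, 0.6568]
J₁: ẑ×o_n = [0.2202, 0.5917, -0.0000], ω = ẑ
J2: z=[0.9998, -0.0175, 0.0000] o=[-0.0072, -0.4099, 0.0000] → [-0.0115, -0.6567, 0.2002, 0.9998, -0.0175, 0.0000]
J3: z=[0.0159, 0.9134, 0.4067] o=[0.4013, -0.5025, 0.1918] → [0.3098, 0.0700, -0.1694, 0.0159, 0.9134, 0.4067]
q̇ = J⁺·V = [-0.5210, 0.3010, -0.6320]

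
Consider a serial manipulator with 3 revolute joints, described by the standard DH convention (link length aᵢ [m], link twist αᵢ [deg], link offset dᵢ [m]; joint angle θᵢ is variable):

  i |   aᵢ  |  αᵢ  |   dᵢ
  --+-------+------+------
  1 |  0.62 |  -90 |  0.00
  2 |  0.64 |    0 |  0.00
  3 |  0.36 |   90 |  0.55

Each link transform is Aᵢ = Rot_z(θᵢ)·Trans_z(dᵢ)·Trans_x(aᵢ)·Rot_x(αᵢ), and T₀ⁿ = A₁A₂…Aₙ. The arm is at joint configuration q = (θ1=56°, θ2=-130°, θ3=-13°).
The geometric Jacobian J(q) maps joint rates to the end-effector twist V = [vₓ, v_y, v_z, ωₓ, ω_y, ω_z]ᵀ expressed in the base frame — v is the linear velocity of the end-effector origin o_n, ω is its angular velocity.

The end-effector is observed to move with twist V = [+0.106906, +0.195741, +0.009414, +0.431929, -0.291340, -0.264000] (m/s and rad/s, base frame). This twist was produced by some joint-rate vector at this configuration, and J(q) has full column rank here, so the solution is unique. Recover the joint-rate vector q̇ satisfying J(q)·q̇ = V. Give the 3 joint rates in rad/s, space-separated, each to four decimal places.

o_n = [-0.5001, 0.2422, 0.7069]
J₁: ẑ×o_n = [-0.2422, -0.5001, 0.0000], ω = ẑ
J2: z=[-0.8290, 0.5592, 0.0000] o=[0.3467, 0.5140, 0.0000] → [0.3953, 0.5861, 0.6989, -0.8290, 0.5592, 0.0000]
J3: z=[-0.8290, 0.5592, 0.0000] o=[0.1167, 0.1730, 0.4903] → [0.1212, 0.1796, 0.2875, -0.8290, 0.5592, 0.0000]
q̇ = J⁺·V = [-0.2640, 0.3870, -0.9080]

-0.2640 0.3870 -0.9080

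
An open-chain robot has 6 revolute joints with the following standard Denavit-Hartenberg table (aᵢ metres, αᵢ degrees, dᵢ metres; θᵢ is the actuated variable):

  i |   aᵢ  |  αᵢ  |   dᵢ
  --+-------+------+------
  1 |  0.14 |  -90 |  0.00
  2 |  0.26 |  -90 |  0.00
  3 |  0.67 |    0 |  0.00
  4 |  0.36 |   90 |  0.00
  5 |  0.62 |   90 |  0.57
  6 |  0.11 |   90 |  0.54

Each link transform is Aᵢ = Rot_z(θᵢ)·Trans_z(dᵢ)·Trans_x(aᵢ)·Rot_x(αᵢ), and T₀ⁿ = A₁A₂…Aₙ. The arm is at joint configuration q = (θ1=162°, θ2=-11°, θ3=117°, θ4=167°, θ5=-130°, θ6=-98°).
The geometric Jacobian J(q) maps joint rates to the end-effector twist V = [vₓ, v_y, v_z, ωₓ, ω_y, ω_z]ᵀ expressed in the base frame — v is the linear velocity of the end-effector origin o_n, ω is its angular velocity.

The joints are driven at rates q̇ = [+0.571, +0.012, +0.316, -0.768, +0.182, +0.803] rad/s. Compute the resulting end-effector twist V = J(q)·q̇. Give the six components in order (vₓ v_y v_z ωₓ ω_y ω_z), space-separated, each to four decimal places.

o_n = [0.7294, 0.7247, -0.0002]
J₁: ẑ×o_n = [-0.7247, 0.7294, 0.0000], ω = ẑ
J2: z=[-0.3090, -0.9511, 0.0000] o=[-0.1331, 0.0433, 0.0000] → [0.0002, -0.0001, 0.6097, -0.3090, -0.9511, 0.0000]
J3: z=[-0.1815, 0.0590, -0.9816] o=[-0.3759, 0.1221, 0.0496] → [0.5886, -1.0940, -0.1745, -0.1815, 0.0590, -0.9816]
J4: z=[-0.1815, 0.0590, -0.9816] o=[0.0926, 0.5976, -0.0084] → [0.1253, -0.6236, -0.0606, -0.1815, 0.0590, -0.9816]
J5: z=[0.8311, -0.5244, -0.1851] o=[-0.0967, 0.2918, 0.0082] → [0.0846, -0.1459, 0.7930, 0.8311, -0.5244, -0.1851]
J6: z=[0.2861, 0.6886, -0.6663] o=[0.6727, 0.3034, 0.3505] → [0.0392, 0.0626, 0.0815, 0.2861, 0.6886, -0.6663]
V = J·q̇ = [-0.2771, 0.5734, 0.2085, 0.4593, 0.4194, 0.4459]

-0.2771 0.5734 0.2085 0.4593 0.4194 0.4459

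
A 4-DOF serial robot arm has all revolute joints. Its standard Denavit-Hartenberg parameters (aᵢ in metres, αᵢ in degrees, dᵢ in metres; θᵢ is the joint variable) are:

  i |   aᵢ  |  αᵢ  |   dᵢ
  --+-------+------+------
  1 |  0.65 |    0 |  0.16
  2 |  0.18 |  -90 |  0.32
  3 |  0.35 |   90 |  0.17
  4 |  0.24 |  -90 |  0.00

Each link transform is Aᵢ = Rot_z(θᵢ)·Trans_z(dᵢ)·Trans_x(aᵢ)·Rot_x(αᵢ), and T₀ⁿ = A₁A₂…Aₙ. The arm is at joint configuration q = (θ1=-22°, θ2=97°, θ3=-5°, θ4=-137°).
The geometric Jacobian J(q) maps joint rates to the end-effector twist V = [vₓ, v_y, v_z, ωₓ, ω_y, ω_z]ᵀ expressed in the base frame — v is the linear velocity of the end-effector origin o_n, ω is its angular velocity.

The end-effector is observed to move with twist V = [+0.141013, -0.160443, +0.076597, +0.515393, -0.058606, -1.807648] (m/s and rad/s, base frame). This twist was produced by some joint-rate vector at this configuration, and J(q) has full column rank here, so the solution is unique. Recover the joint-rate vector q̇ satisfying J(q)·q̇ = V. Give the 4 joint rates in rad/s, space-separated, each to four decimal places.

o_n = [0.6881, 0.0999, 0.4952]
J₁: ẑ×o_n = [-0.0999, 0.6881, 0.0000], ω = ẑ
J2: z=[0.0000, 0.0000, 1.0000] o=[0.6027, -0.2435, 0.1600] → [-0.3434, 0.0855, 0.0000, 0.0000, 0.0000, 1.0000]
J3: z=[-0.9659, 0.2588, 0.0000] o=[0.6493, -0.0696, 0.4800] → [0.0039, 0.0147, -0.1738, -0.9659, 0.2588, 0.0000]
J4: z=[-0.0226, -0.0842, 0.9962] o=[0.5753, 0.3112, 0.5105] → [0.2117, 0.1121, 0.0143, -0.0226, -0.0842, 0.9962]
q̇ = J⁺·V = [0.0420, -0.9720, -0.5130, -0.8810]

0.0420 -0.9720 -0.5130 -0.8810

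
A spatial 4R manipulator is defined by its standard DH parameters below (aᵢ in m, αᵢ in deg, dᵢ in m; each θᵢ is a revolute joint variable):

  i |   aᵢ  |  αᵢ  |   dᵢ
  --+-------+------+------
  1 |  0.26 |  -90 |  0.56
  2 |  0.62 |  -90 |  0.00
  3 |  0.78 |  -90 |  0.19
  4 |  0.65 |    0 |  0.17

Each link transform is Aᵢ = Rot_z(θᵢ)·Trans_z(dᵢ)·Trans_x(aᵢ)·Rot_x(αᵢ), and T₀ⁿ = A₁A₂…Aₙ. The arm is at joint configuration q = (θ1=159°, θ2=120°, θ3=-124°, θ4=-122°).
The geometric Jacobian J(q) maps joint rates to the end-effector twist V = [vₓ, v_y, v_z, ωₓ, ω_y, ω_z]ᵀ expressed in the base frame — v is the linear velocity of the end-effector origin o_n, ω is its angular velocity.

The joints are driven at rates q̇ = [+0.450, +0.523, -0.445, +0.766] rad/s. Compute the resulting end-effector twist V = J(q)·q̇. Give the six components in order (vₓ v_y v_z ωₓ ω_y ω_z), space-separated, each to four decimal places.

o_n = [0.4346, -0.6554, 0.4826]
J₁: ẑ×o_n = [0.6554, 0.4346, -0.0000], ω = ẑ
J2: z=[-0.3584, -0.9336, 0.0000] o=[-0.2427, 0.0932, 0.5600] → [0.0723, -0.0278, 0.9006, -0.3584, -0.9336, 0.0000]
J3: z=[0.8085, -0.3104, 0.5000] o=[0.0467, -0.0179, 0.0231] → [0.1762, -0.1775, -0.3950, 0.8085, -0.3104, 0.5000]
J4: z=[0.1866, -0.6706, -0.7180] o=[-0.2350, -0.6024, 0.4958] → [-0.0292, -0.4783, 0.4392, 0.1866, -0.6706, -0.7180]
V = J·q̇ = [0.2320, -0.1063, 0.9832, -0.4043, -0.8638, -0.3225]

0.2320 -0.1063 0.9832 -0.4043 -0.8638 -0.3225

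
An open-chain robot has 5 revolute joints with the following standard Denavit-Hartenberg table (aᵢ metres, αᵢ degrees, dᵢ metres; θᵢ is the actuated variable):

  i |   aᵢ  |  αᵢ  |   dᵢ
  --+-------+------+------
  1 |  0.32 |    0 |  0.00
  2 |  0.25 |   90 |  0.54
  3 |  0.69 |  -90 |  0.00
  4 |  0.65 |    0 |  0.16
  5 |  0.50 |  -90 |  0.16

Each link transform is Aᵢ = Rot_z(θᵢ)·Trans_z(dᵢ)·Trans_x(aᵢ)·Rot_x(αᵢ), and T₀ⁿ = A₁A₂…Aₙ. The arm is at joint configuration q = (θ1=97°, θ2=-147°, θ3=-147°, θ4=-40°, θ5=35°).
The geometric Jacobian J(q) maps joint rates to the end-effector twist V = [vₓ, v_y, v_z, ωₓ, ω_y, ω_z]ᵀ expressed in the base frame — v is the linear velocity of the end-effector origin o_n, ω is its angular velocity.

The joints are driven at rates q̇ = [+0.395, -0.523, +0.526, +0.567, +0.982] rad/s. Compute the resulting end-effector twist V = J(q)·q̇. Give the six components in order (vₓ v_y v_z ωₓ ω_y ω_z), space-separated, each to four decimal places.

o_n = [-1.0286, 0.7792, -0.6467]
J₁: ẑ×o_n = [-0.7792, -1.0286, 0.0000], ω = ẑ
J2: z=[0.0000, 0.0000, 1.0000] o=[-0.0390, 0.3176, 0.0000] → [-0.4616, -0.9896, 0.0000, 0.0000, 0.0000, 1.0000]
J3: z=[-0.7660, -0.6428, 0.0000] o=[0.1217, 0.1261, 0.5400] → [0.7628, -0.9090, -1.2397, -0.7660, -0.6428, 0.0000]
J4: z=[0.3501, -0.4172, -0.8387] o=[-0.2503, 0.5694, 0.1642] → [0.5143, 0.9367, -0.2513, 0.3501, -0.4172, -0.8387]
J5: z=[0.3501, -0.4172, -0.8387] o=[-0.7827, 0.5540, -0.2412] → [0.3581, 0.3482, -0.0237, 0.3501, -0.4172, -0.8387]
V = J·q̇ = [0.9781, 0.5061, -0.8179, 0.1393, -0.9844, -1.4271]

0.9781 0.5061 -0.8179 0.1393 -0.9844 -1.4271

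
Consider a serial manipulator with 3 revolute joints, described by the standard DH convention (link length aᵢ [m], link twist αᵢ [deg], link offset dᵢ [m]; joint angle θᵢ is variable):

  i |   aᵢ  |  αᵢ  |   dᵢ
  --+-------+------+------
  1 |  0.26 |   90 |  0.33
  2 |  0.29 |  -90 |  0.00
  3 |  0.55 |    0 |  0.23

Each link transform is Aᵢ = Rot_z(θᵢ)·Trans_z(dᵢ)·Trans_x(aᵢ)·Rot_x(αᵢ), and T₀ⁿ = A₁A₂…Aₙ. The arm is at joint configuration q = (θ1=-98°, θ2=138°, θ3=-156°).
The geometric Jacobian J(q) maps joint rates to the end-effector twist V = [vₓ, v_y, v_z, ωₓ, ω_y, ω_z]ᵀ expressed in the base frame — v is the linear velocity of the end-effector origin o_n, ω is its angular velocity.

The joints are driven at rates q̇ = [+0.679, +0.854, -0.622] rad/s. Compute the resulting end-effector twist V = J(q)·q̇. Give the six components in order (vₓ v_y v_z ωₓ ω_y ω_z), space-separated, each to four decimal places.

0.4142 -0.5860 -0.0897 -0.9036 -0.2933 1.1412

o_n = [-0.2583, -0.2303, 0.0169]
J₁: ẑ×o_n = [0.2303, -0.2583, 0.0000], ω = ẑ
J2: z=[-0.9903, 0.1392, 0.0000] o=[-0.0362, -0.2575, 0.3300] → [-0.0436, -0.3100, 0.0040, -0.9903, 0.1392, 0.0000]
J3: z=[0.0931, 0.6626, -0.7431] o=[-0.0062, -0.0441, 0.5240] → [-0.4744, 0.2346, 0.1497, 0.0931, 0.6626, -0.7431]
V = J·q̇ = [0.4142, -0.5860, -0.0897, -0.9036, -0.2933, 1.1412]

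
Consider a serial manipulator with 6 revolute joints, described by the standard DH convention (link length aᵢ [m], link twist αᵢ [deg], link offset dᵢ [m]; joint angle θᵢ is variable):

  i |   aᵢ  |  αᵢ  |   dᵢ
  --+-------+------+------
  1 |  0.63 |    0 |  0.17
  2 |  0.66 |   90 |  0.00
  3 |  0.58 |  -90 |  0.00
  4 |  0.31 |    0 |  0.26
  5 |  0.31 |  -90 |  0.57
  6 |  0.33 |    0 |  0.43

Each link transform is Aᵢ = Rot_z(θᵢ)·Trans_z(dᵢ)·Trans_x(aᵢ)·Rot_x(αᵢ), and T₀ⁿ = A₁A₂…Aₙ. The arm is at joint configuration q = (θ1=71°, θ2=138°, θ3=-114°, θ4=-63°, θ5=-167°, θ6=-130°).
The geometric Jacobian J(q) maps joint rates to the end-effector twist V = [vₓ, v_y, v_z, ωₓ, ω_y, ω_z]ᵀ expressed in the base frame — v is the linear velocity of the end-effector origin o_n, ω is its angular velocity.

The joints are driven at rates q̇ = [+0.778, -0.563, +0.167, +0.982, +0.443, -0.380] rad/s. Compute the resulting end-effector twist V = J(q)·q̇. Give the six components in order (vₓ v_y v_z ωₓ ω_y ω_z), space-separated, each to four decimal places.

o_n = [-1.3520, 0.2786, -0.5704]
J₁: ẑ×o_n = [-0.2786, -1.3520, 0.0000], ω = ẑ
J2: z=[0.0000, 0.0000, 1.0000] o=[0.2051, 0.5957, 0.1700] → [0.3170, -1.5571, 0.0000, 0.0000, 0.0000, 1.0000]
J3: z=[-0.4848, 0.8746, 0.0000] o=[-0.3721, 0.2757, 0.1700] → [-0.6476, -0.3590, 0.8556, -0.4848, 0.8746, 0.0000]
J4: z=[-0.7990, -0.4429, -0.4067] o=[-0.1658, 0.3901, -0.3599] → [0.0479, 0.3142, -0.4363, -0.7990, -0.4429, -0.4067]
J5: z=[-0.7990, -0.4429, -0.4067] o=[-0.4574, 0.5443, -0.5942] → [-0.1185, 0.3828, -0.1840, -0.7990, -0.4429, -0.4067]
J6: z=[-0.5841, 0.4111, 0.6998] o=[-0.8686, 0.0448, -0.6440] → [-0.1334, -0.2954, 0.0622, -0.5841, 0.4111, 0.6998]
V = J·q̇ = [-0.4582, 0.3552, -0.3907, -0.9976, -0.6413, -0.6305]

-0.4582 0.3552 -0.3907 -0.9976 -0.6413 -0.6305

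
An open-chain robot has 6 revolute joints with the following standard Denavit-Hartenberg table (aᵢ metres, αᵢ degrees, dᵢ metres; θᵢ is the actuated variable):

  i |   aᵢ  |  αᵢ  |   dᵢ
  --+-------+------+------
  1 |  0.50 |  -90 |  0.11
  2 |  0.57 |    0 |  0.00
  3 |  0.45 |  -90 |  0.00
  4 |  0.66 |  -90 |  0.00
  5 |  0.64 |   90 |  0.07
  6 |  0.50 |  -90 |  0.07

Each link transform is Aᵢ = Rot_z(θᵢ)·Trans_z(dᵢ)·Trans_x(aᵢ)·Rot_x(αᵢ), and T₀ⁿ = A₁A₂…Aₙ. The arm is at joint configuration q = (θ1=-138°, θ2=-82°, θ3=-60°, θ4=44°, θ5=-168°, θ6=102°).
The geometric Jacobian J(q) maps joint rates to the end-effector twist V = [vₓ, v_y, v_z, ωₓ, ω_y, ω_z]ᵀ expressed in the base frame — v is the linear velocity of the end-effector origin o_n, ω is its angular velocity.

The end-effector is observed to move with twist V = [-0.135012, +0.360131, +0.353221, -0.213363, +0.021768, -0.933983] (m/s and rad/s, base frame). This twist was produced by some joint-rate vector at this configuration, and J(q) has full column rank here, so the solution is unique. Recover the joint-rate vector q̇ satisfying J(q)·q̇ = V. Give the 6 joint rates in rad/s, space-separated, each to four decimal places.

-0.5530 0.0090 0.2550 -0.4160 0.5460 -0.2090

o_n = [-0.6885, 0.0345, 0.7999]
J₁: ẑ×o_n = [-0.0345, -0.6885, 0.0000], ω = ẑ
J2: z=[0.6691, -0.7431, 0.0000] o=[-0.3716, -0.3346, 0.1100] → [-0.5127, -0.4616, 0.0114, 0.6691, -0.7431, 0.0000]
J3: z=[0.6691, -0.7431, 0.0000] o=[-0.4305, -0.3876, 0.6745] → [-0.0932, -0.0839, 0.0908, 0.6691, -0.7431, 0.0000]
J4: z=[-0.4575, -0.4120, 0.7880] o=[-0.1670, -0.1504, 0.9515] → [-0.0832, -0.4803, -0.2994, -0.4575, -0.4120, 0.7880]
J5: z=[-0.8881, 0.1683, -0.4277] o=[-0.1958, 0.4407, 1.2438] → [-0.2484, -0.1835, 0.4437, -0.8881, 0.1683, -0.4277]
J6: z=[0.4566, 0.2168, -0.8629] o=[-0.2915, -0.1630, 1.0415] → [0.1180, 0.4528, 0.1762, 0.4566, 0.2168, -0.8629]
q̇ = J⁺·V = [-0.5530, 0.0090, 0.2550, -0.4160, 0.5460, -0.2090]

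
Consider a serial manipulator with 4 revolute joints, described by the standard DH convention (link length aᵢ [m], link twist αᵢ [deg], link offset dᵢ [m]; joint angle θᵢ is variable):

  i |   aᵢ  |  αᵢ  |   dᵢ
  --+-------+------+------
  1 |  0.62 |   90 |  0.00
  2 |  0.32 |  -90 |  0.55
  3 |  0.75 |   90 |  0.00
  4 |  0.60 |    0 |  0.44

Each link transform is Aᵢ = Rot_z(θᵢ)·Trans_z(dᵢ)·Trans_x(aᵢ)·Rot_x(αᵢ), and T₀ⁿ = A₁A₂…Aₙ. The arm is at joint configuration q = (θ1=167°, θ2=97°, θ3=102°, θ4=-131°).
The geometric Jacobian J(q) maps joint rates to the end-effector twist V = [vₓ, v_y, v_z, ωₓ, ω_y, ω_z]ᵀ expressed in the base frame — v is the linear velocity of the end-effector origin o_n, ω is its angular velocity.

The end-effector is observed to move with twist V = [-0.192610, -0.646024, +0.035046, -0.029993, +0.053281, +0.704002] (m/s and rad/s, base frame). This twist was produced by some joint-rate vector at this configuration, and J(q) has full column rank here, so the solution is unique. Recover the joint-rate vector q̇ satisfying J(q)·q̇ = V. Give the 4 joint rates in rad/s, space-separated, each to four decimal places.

o_n = [-0.9370, 0.3292, 0.7264]
J₁: ẑ×o_n = [-0.3292, -0.9370, 0.0000], ω = ẑ
J2: z=[0.2250, 0.9744, 0.0000] o=[-0.6041, 0.1395, 0.0000] → [0.7078, -0.1634, 0.3670, 0.2250, 0.9744, 0.0000]
J3: z=[0.9671, -0.2233, -0.1219] o=[-0.4424, 0.6666, 0.3176] → [-0.1324, -0.3351, -0.4368, 0.9671, -0.2233, -0.1219]
J4: z=[0.0694, -0.2294, 0.9709] o=[-0.6259, -0.0439, 0.1628] → [-0.4915, -0.3411, -0.0455, 0.0694, -0.2294, 0.9709]
q̇ = J⁺·V = [0.6950, 0.0460, -0.0420, 0.0040]

0.6950 0.0460 -0.0420 0.0040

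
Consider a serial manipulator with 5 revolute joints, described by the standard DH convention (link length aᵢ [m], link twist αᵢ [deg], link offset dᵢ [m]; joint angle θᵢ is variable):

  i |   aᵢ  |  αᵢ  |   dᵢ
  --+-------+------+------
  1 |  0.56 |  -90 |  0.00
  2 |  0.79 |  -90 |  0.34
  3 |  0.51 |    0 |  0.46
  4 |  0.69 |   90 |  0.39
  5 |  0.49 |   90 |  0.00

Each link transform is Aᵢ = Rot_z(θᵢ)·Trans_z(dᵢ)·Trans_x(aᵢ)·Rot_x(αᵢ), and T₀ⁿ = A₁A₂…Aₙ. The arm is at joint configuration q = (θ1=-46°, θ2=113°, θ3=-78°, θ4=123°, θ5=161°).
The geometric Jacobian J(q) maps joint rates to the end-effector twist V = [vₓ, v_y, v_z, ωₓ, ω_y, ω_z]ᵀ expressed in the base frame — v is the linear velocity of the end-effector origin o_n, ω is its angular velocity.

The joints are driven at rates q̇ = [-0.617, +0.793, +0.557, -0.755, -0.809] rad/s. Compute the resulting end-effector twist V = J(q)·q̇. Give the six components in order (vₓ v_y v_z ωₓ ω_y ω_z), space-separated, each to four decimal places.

o_n = [-0.0551, 1.0339, -0.5779]
J₁: ẑ×o_n = [-1.0339, -0.0551, 0.0000], ω = ẑ
J2: z=[0.7193, 0.6947, 0.0000] o=[0.3890, -0.4028, 0.0000] → [-0.4014, 0.4157, 1.3420, 0.7193, 0.6947, 0.0000]
J3: z=[-0.6394, 0.6622, 0.3907] o=[0.4192, 0.0554, -0.7272] → [-0.2835, -0.0899, -0.3116, -0.6394, 0.6622, 0.3907]
J4: z=[-0.6394, 0.6622, 0.3907] o=[0.4551, 0.7363, -0.6451] → [-0.0718, -0.1564, 0.1476, -0.6394, 0.6622, 0.3907]
J5: z=[0.3167, 0.6899, -0.6509] o=[-0.2777, 0.7928, -0.9418] → [0.4080, -0.2601, -0.0772, 0.3167, 0.6899, -0.6509]
V = J·q̇ = [-0.1142, 0.6421, 0.8417, 0.4408, -0.1384, -0.1678]

-0.1142 0.6421 0.8417 0.4408 -0.1384 -0.1678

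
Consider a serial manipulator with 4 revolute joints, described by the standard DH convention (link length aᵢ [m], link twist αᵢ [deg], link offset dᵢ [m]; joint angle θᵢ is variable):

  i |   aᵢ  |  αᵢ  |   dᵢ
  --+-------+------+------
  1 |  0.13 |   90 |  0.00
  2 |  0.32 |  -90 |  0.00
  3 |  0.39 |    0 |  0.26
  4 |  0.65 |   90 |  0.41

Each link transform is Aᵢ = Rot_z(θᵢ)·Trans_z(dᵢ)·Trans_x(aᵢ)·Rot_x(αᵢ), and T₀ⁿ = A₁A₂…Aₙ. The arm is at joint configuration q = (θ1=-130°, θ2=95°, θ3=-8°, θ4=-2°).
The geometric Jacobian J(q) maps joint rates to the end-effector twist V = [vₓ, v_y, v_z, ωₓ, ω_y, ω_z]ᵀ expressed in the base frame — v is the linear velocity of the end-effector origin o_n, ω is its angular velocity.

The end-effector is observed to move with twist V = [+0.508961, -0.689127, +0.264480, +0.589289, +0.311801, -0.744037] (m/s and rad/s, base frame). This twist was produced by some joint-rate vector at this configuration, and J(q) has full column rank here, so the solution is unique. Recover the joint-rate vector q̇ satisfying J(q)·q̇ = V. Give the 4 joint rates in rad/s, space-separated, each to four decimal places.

-0.6900 -0.2510 -0.0410 0.6610

o_n = [0.2928, 0.6090, 1.2828]
J₁: ẑ×o_n = [-0.6090, 0.2928, 0.0000], ω = ẑ
J2: z=[-0.7660, 0.6428, 0.0000] o=[-0.0836, -0.0996, 0.0000] → [0.8246, 0.9827, -0.7848, -0.7660, 0.6428, 0.0000]
J3: z=[0.6403, 0.7631, -0.0872] o=[-0.0656, -0.0782, 0.3188] → [0.7956, -0.6486, 0.1665, 0.6403, 0.7631, -0.0872]
J4: z=[0.6403, 0.7631, -0.0872] o=[0.0809, 0.1809, 0.6809] → [0.4967, -0.4039, 0.1124, 0.6403, 0.7631, -0.0872]
q̇ = J⁺·V = [-0.6900, -0.2510, -0.0410, 0.6610]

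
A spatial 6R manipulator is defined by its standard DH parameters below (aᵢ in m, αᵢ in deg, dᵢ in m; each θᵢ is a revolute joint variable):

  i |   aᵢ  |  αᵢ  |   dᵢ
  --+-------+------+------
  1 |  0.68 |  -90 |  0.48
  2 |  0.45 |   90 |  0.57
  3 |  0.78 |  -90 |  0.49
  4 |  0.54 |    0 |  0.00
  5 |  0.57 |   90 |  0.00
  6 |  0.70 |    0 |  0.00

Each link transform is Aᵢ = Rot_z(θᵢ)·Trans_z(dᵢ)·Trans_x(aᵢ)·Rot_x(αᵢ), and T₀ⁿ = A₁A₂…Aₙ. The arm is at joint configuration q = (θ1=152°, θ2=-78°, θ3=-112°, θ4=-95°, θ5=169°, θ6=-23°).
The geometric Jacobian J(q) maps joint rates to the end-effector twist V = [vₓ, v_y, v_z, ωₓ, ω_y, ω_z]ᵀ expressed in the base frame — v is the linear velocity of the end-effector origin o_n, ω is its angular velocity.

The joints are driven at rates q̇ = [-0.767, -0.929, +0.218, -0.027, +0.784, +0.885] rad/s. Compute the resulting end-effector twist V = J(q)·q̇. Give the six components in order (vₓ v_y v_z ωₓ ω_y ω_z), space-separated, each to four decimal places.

o_n = [-0.5344, 0.6437, 0.2519]
J₁: ẑ×o_n = [-0.6437, -0.5344, 0.0000], ω = ẑ
J2: z=[-0.4695, -0.8829, 0.0000] o=[-0.6004, 0.3192, 0.4800] → [0.2014, -0.1071, -0.0940, -0.4695, -0.8829, 0.0000]
J3: z=[0.8637, -0.4592, 0.2079] o=[-0.9506, -0.1401, 0.9202] → [0.1439, 0.6637, 0.8681, 0.8637, -0.4592, 0.2079]
J4: z=[0.0057, 0.4213, 0.9069] o=[-0.1343, 0.2449, 0.7362] → [-0.5657, -0.3601, 0.1708, 0.0057, 0.4213, 0.9069]
J5: z=[0.0057, 0.4213, 0.9069] o=[0.3066, -0.0389, 0.8653] → [-0.8775, -0.7592, 0.3581, 0.0057, 0.4213, 0.9069]
J6: z=[0.7226, 0.6252, -0.2949] o=[-0.0874, 0.3355, 0.6938] → [-0.1854, 0.4511, 0.5021, 0.7226, 0.6252, -0.2949]
V = J·q̇ = [-0.4988, 0.4678, 0.9971, 1.2682, 1.5924, -0.2961]

-0.4988 0.4678 0.9971 1.2682 1.5924 -0.2961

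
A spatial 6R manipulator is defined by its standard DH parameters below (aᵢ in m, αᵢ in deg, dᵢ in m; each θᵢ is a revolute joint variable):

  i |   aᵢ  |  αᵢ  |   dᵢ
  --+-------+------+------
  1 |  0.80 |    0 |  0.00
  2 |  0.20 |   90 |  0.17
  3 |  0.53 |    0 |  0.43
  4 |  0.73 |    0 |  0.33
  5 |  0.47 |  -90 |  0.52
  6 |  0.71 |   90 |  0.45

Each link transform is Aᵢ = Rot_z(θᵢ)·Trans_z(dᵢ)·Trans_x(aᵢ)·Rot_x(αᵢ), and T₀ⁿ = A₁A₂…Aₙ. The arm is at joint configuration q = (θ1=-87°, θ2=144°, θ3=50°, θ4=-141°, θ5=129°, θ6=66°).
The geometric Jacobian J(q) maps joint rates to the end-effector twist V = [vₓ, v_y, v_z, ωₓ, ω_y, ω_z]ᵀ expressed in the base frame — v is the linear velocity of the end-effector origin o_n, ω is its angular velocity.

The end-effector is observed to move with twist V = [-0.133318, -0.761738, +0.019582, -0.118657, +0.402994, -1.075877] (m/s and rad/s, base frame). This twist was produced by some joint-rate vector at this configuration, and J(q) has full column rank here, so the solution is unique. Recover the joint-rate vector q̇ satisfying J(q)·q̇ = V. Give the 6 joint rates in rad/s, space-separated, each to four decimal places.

-0.6820 -0.0440 -0.1880 -0.4940 0.3630 -0.4440

o_n = [1.0337, -0.4309, 0.6679]
J₁: ẑ×o_n = [0.4309, 1.0337, -0.0000], ω = ẑ
J2: z=[0.0000, 0.0000, 1.0000] o=[0.0419, -0.7989, 0.0000] → [-0.3680, 0.9918, 0.0000, 0.0000, 0.0000, 1.0000]
J3: z=[0.8387, -0.5446, 0.0000] o=[0.1508, -0.6312, 0.1700] → [-0.2712, -0.4176, 0.6488, 0.8387, -0.5446, 0.0000]
J4: z=[0.8387, -0.5446, 0.0000] o=[0.6970, -0.5796, 0.5760] → [-0.0500, -0.0770, 0.3081, 0.8387, -0.5446, 0.0000]
J5: z=[0.8387, -0.5446, 0.0000] o=[0.9668, -0.7701, -0.1539] → [-0.4476, -0.6892, 0.3209, 0.8387, -0.5446, 0.0000]
J6: z=[-0.3353, -0.5163, 0.7880] o=[1.6046, -0.7427, 0.1355] → [-0.5206, -0.2714, -0.3993, -0.3353, -0.5163, 0.7880]
q̇ = J⁺·V = [-0.6820, -0.0440, -0.1880, -0.4940, 0.3630, -0.4440]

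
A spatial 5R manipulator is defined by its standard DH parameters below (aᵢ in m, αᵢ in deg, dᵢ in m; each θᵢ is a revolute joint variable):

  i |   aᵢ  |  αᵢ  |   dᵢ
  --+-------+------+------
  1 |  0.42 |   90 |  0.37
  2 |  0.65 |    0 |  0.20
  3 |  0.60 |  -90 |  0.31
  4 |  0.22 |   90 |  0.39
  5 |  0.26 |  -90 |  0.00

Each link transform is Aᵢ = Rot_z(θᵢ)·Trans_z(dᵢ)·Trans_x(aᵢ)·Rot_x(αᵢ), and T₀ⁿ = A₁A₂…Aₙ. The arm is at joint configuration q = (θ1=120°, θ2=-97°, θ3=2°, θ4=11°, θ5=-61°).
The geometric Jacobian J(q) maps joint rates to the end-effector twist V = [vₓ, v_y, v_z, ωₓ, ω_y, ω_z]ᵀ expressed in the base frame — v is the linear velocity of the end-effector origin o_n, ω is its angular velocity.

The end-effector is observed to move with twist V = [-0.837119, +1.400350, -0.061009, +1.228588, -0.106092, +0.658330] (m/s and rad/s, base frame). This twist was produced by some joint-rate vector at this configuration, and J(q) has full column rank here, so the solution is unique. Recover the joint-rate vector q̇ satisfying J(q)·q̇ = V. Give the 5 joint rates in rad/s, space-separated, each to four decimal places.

0.6180 0.7640 0.1370 -0.7070 0.1120

o_n = [0.1741, 0.5865, -1.2254]
J₁: ẑ×o_n = [-0.5865, 0.1741, 0.0000], ω = ẑ
J2: z=[0.8660, 0.5000, 0.0000] o=[-0.2100, 0.3637, 0.3700] → [-0.7977, 1.3817, 0.0009, 0.8660, 0.5000, 0.0000]
J3: z=[0.8660, 0.5000, 0.0000] o=[0.0028, 0.3951, -0.2752] → [-0.4751, 0.8230, 0.0801, 0.8660, 0.5000, 0.0000]
J4: z=[-0.4981, 0.8627, -0.0872] o=[0.2974, 0.5048, -0.8729] → [-0.2971, -0.1649, 0.0658, -0.4981, 0.8627, -0.0872]
J5: z=[0.8584, 0.4764, -0.1901] o=[0.0762, 0.8040, -1.1220] → [-0.0906, 0.0702, -0.2334, 0.8584, 0.4764, -0.1901]
q̇ = J⁺·V = [0.6180, 0.7640, 0.1370, -0.7070, 0.1120]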